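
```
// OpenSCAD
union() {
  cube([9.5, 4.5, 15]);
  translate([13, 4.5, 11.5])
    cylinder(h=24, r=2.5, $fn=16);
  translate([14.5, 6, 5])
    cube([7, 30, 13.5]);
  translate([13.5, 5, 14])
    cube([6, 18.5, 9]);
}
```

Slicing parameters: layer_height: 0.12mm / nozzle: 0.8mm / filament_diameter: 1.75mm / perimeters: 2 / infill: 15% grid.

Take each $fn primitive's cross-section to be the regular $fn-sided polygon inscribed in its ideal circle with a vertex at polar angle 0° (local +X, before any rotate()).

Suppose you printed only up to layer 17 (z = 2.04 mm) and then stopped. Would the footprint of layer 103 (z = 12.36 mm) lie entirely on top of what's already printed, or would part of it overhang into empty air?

Compare the two slices. At z = 2.04: the 9.5×4.5 cube contributes its full rectangle (area 42.75 mm²); the cylinder at (13, 4.5) is absent (z outside [11.5, 35.5]); the cube at (14.5, 6) is not intersected at this z (z outside [5, 18.5]); the cube at (13.5, 5) does not reach this height (z outside [14, 23]); Combining (union): only the 9.5×4.5 cube is present, so the union is just that shape — area = 42.75 mm². At z = 12.36: the cube (footprint 9.5×4.5) is included at this height (area 42.75 mm²); the r=2.5 cylinder at (13, 4.5) gives a regular 16-gon of circumradius 2.5 (constant along its height) (area = (16/2)·2.500²·sin(360°/16) = 19.13 mm²); the cube at (14.5, 6) (footprint 7×30) is included at this height (area 210.00 mm²); the cube at (13.5, 5) is absent (z outside [14, 23]); Merging all regions: the regions partially overlap — summed areas 271.88 mm² minus the doubly-counted overlap 0.12 mm² gives 271.76 mm² — area = 271.76 mm². Checking containment: at z = 12.36 the cross-section extends beyond the z = 2.04 cross-section by about 229.01 mm².

part overhangs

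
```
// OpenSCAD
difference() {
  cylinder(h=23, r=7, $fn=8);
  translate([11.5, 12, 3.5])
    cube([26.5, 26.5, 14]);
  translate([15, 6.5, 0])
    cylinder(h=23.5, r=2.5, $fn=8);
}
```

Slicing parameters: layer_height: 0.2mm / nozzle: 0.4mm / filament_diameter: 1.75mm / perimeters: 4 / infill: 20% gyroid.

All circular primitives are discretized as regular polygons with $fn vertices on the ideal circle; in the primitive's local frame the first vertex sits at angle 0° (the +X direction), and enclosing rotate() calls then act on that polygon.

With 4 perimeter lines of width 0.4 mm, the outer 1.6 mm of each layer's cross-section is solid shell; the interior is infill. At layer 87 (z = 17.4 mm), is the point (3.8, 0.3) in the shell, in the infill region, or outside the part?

infill

At z = 17.4 mm: the cylinder: section is a regular 8-gon, circumradius r=7; the cube at (11.5, 12) (footprint 26.5×26.5) is included at this height; the cylinder at (15, 6.5): section is a regular 8-gon, circumradius r=2.5; After the difference (first − rest): starting from the r=7 cylinder, the 26.5×26.5 cube at (11.5, 12) misses the remaining region (no effect); the r=2.5 cylinder at (15, 6.5) misses the remaining region (no effect) — 1 connected region. Overall, the cross-section is a single solid region. The nearest boundary edge runs (4.95, 4.95)→(7.00, 0.00); distance from the point to it = 2.84 mm. The point is inside the cross-section and 2.84 mm from the nearest boundary — more than the 1.6 mm shell width (4 × 0.4), so it's in the infill interior.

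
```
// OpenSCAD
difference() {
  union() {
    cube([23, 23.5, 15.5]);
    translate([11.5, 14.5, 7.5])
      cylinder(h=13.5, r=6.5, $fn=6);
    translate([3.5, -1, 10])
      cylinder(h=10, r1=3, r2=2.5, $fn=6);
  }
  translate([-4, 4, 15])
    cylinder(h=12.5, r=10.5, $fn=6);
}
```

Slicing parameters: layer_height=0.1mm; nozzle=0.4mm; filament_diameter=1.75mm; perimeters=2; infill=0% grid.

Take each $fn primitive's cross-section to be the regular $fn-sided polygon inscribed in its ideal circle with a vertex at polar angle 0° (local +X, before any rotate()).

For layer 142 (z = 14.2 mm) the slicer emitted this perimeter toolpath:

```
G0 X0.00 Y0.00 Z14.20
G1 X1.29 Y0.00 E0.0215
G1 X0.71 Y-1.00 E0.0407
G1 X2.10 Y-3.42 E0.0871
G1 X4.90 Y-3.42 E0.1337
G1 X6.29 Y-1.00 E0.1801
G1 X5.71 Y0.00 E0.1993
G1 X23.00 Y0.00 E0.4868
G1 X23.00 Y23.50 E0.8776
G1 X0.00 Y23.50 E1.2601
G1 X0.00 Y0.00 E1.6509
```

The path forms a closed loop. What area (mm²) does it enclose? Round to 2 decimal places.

Apply the shoelace formula to the sequence of (X, Y) vertices; enclosed area = 555.64 mm².

555.64 mm²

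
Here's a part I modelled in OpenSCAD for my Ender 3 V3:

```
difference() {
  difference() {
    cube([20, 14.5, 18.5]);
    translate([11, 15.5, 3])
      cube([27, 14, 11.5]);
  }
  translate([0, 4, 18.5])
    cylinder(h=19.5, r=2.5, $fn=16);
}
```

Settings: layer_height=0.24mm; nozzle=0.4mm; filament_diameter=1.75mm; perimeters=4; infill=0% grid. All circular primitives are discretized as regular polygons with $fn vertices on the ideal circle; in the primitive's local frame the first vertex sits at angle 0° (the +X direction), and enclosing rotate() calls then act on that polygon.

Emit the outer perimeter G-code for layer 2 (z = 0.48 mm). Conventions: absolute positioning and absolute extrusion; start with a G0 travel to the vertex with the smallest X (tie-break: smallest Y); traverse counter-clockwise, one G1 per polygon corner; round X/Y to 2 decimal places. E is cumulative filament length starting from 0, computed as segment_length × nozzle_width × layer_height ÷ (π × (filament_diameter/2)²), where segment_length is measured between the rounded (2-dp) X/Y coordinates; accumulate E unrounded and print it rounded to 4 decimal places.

At z = 0.48 mm: the 20×14.5 cube contributes its full rectangle; the cube at (11, 15.5) does not reach this height (z outside [3, 14.5]); After the difference (first − rest): none of the subtracted shapes is present at this height, so the 20×14.5 cube is unchanged — 1 connected region; the cylinder at (0, 4) is absent (z outside [18.5, 38]); After the difference (first − rest): none of the subtracted shapes is present at this height, so the result so far is unchanged — 1 connected region. The outline is a single polygon with 4 vertices. Extrusion per mm of travel: 0.4 × 0.24 / (π × 0.875²) = 0.039912. Accumulating E over each segment gives final E = 2.7539.

G0 X0.00 Y0.00 Z0.48
G1 X20.00 Y0.00 E0.7982
G1 X20.00 Y14.50 E1.3770
G1 X0.00 Y14.50 E2.1752
G1 X0.00 Y0.00 E2.7539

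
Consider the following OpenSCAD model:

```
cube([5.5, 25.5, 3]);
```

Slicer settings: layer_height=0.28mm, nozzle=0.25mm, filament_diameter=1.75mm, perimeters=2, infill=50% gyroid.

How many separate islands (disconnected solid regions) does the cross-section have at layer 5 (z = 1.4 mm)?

1

At z = 1.4 mm: the cube is present — its section is the full 5.5×25.5 rectangle. Overall, the cross-section is a single solid region. Island count = 1.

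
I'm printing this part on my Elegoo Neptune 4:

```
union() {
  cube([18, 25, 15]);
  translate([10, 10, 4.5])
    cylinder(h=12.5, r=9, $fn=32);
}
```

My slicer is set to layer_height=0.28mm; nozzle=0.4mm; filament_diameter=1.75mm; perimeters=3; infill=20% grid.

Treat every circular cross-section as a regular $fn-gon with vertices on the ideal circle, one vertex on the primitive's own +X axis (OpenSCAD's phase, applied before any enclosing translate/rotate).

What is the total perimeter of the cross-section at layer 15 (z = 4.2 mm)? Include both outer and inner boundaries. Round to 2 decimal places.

86.00 mm

At z = 4.2 mm: the cube (footprint 18×25) is included at this height (perimeter 86.00 mm); the cylinder at (10, 10) does not reach this height (z outside [4.5, 17]); Combining (union): only the 18×25 cube is present, so the union is just that shape — boundary = 86.00 mm. Overall, the cross-section is a single solid region. Total boundary length (outer) = 86.00 mm.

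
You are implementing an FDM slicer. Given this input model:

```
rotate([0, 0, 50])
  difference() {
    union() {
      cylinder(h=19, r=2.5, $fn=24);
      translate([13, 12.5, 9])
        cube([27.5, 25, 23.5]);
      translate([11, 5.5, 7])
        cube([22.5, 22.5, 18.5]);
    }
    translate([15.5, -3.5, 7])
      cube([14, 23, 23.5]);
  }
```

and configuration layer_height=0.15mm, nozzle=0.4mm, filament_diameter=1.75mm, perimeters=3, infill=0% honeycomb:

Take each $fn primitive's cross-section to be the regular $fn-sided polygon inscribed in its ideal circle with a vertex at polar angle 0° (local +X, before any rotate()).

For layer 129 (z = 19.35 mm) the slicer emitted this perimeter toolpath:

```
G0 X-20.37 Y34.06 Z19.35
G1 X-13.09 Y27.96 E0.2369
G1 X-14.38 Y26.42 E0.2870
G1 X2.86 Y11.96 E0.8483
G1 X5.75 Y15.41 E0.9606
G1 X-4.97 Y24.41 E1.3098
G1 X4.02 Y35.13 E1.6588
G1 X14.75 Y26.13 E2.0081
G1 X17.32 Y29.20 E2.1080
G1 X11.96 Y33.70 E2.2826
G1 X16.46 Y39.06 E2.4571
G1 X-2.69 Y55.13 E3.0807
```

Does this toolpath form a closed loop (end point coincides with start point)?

Start point (G0): (-20.37, 34.06). End point (last G1): the path does not return to the start — open.

no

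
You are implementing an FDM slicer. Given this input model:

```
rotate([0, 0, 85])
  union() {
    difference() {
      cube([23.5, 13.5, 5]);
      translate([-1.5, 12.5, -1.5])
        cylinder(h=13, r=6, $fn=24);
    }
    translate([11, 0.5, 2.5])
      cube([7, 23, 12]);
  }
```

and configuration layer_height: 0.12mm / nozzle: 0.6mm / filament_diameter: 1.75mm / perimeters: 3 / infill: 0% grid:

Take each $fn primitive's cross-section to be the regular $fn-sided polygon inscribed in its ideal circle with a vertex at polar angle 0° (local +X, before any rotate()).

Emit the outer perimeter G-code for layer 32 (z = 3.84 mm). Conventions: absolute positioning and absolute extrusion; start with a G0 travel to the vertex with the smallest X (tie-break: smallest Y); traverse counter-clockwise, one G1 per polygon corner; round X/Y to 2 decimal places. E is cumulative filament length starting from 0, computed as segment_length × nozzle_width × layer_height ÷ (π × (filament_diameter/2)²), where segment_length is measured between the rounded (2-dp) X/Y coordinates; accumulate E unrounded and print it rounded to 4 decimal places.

G0 X-22.45 Y13.01 Z3.84
G1 X-12.49 Y12.13 E0.2993
G1 X-13.07 Y5.53 E0.4976
G1 X-12.06 Y5.57 E0.5279
G1 X-10.53 Y5.23 E0.5748
G1 X-9.14 Y4.51 E0.6217
G1 X-7.99 Y3.45 E0.6685
G1 X-7.15 Y2.13 E0.7153
G1 X-6.67 Y0.64 E0.7622
G1 X-6.67 Y0.58 E0.7640
G1 X0.00 Y0.00 E0.9644
G1 X2.05 Y23.41 E1.6678
G1 X-11.40 Y24.59 E2.0720
G1 X-11.88 Y19.11 E2.2367
G1 X-21.84 Y19.98 E2.5359
G1 X-22.45 Y13.01 E2.7454

At z = 3.84 mm: the 23.5×13.5 cube contributes its full rectangle; the r=6 cylinder at (-1.5, 12.5) gives a regular 24-gon of circumradius 6 (constant along its height); Subtracting the remaining from the first: starting from the 23.5×13.5 cube, the r=6 cylinder at (-1.5, 12.5) partially overlaps it — only the 23.53 mm² overlap (of its 111.81 mm²) is removed, clipping the outline — 1 connected region; the cube at (11, 0.5) is present — its section is the full 7×23 rectangle; Combining (union): the regions partially overlap (shared area 91.00 mm²), so overlapping operands fuse into one piece — 1 connected region; (whole slice rotated 85° about Z — lengths, areas and connectivity unchanged). The outline is a single polygon with 15 vertices. Extrusion per mm of travel: 0.6 × 0.12 / (π × 0.875²) = 0.029934. Accumulating E over each segment gives final E = 2.7454.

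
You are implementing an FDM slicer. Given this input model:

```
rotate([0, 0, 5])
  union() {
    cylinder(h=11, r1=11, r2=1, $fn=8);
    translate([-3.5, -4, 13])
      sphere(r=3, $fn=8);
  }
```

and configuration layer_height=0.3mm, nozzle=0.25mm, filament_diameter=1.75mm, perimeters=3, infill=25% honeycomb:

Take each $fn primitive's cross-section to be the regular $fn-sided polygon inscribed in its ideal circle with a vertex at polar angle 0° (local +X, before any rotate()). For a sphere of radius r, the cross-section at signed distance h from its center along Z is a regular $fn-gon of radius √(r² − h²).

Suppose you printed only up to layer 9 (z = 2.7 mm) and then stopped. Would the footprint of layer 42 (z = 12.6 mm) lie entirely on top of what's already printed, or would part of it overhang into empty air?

Compare the two slices. At z = 2.7: the cone: at t=0.245 of its height the radius interpolates to r₁+(r₂−r₁)t = 8.545, giving a regular 8-gon of that circumradius (area = (8/2)·8.545²·sin(360°/8) = 206.55 mm²); the sphere at (-3.5, -4) does not reach this height (|z−center|=10.300 > r=3); Merging all regions: only the cone is present, so the union is just that shape — area = 206.55 mm²; (whole slice rotated 5° about Z — lengths, areas and connectivity unchanged). At z = 12.6: the cone is absent (z outside [0, 11]); the r=3 sphere at (-3.5, -4) contributes a regular 8-gon of circumradius √(3²−0.4²) = 2.973 (area = (8/2)·2.973²·sin(360°/8) = 25.00 mm²); Taking the union: only the r=3 sphere at (-3.5, -4) is present, so the union is just that shape — area = 25.00 mm²; (whole slice rotated 5° about Z — lengths, areas and connectivity unchanged). Checking containment: the cross-section at z = 12.6 is a subset of the cross-section at z = 2.7.

entirely on top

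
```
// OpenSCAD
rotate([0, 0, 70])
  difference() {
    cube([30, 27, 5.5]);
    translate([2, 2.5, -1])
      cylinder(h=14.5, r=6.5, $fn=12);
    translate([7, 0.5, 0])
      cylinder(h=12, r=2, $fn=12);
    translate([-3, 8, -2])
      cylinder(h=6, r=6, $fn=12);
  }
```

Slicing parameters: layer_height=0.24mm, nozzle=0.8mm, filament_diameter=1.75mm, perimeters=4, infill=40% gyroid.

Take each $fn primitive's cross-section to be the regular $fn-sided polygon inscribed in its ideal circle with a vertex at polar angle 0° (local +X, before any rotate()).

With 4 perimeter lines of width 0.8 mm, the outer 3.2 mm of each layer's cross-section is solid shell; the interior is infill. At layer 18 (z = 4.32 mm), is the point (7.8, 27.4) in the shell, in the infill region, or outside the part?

At z = 4.32 mm: the cube is present — its section is the full 30×27 rectangle; the r=6.5 cylinder at (2, 2.5) gives a regular 12-gon of circumradius 6.5 (constant along its height); the r=2 cylinder at (7, 0.5) gives a regular 12-gon of circumradius 2 (constant along its height); the cylinder at (-3, 8) is absent (z outside [-2, 4]); Taking the first minus the rest: starting from the 30×27 cube, the r=6.5 cylinder at (2, 2.5) partially overlaps it — only the 64.56 mm² overlap (of its 126.75 mm²) is removed, clipping the outline; the r=2 cylinder at (7, 0.5) partially overlaps it — only the 1.38 mm² overlap (of its 12.00 mm²) is removed, clipping the outline — 1 connected region; (whole slice rotated 70° about Z — lengths, areas and connectivity unchanged). Overall, the cross-section is a single solid region. Undo the 70° rotation: the query point maps to (28.415, 2.042) in the un-rotated model frame. The nearest boundary edge runs (30.00, 27.00)→(30.00, 0.00); distance from the point to it = 1.58 mm. The point is inside the cross-section, 1.58 mm from the nearest boundary — within the 3.2 mm shell band (4 × 0.8).

shell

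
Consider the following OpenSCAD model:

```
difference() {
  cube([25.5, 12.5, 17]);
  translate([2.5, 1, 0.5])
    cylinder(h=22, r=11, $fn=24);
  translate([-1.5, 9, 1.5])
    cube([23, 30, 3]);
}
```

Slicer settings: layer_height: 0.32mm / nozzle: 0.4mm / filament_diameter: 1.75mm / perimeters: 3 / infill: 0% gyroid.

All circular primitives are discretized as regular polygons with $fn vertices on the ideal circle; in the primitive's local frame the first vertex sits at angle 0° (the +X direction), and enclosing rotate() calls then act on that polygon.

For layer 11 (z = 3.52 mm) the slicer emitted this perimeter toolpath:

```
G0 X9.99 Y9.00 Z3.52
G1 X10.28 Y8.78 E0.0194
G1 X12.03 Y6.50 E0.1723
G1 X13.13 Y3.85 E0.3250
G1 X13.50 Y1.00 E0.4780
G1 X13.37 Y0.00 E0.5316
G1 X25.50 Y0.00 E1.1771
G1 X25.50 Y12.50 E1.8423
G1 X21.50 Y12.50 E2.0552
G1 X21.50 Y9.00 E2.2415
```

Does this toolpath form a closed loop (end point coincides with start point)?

Start point (G0): (9.99, 9.00). End point (last G1): the path does not return to the start — open.

no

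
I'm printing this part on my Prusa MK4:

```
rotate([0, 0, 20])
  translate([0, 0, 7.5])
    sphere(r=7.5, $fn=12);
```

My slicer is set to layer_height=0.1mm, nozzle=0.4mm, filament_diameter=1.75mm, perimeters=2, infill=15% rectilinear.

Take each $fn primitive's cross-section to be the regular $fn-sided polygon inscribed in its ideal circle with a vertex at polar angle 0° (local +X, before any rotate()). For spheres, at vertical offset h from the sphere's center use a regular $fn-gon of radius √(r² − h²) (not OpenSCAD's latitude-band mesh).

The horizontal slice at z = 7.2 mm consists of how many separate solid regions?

At z = 7.2 mm: the sphere: section is a regular 12-gon, circumradius = √(r²−h²) = √(7.5²−0.3²) = 7.494; (rotated 20° about Z; rotation is an isometry so areas/perimeters/island counts are preserved). The result has 1 disconnected region.

1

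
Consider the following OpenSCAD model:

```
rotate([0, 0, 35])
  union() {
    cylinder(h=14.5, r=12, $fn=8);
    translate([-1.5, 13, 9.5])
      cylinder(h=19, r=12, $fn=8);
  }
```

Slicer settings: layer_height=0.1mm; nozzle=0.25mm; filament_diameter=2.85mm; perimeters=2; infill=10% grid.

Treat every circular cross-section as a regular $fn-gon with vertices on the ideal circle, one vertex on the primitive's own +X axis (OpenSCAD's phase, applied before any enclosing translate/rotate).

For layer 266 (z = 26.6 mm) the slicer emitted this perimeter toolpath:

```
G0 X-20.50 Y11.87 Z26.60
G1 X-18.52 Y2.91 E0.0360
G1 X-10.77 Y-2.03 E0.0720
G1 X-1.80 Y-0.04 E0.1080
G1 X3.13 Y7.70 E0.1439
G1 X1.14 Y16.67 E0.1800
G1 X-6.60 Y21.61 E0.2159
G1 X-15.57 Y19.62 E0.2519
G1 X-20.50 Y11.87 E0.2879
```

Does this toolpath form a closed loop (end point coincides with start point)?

yes

Start point (G0): (-20.50, 11.87). End point (last G1): the path returns to the start — closed.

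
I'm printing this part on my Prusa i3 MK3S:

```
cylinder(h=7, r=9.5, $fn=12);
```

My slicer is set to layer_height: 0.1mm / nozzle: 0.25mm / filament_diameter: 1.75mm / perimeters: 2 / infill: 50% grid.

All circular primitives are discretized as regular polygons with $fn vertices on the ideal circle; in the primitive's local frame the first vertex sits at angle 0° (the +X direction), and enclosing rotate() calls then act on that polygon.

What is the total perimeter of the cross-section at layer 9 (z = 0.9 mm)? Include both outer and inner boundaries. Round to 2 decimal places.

59.01 mm

At z = 0.9 mm: the cylinder: section is a regular 12-gon, circumradius r=9.5 (perimeter = 2·12·9.500·sin(180°/12) = 59.01 mm). Overall, the cross-section is a single solid region. Total boundary length (outer) = 59.01 mm.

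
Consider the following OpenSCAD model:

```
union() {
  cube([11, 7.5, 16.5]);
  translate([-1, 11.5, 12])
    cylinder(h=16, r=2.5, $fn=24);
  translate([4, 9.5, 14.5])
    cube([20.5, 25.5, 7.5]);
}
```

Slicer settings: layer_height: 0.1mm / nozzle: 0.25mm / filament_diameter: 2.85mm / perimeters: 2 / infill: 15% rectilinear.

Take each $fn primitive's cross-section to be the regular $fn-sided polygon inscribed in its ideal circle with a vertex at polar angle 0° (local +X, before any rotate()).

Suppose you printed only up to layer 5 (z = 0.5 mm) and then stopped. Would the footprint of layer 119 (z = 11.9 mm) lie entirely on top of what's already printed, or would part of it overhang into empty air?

Compare the two slices. At z = 0.5: the cube is present — its section is the full 11×7.5 rectangle (area 82.50 mm²); the cylinder at (-1, 11.5) does not reach this height (z outside [12, 28]); the cube at (4, 9.5) is absent (z outside [14.5, 22]); Merging all regions: only the 11×7.5 cube is present, so the union is just that shape — area = 82.50 mm². At z = 11.9: the 11×7.5 cube contributes its full rectangle (area 82.50 mm²); the cylinder at (-1, 11.5) is absent (z outside [12, 28]); the cube at (4, 9.5) is absent (z outside [14.5, 22]); Taking the union: only the 11×7.5 cube is present, so the union is just that shape — area = 82.50 mm². Checking containment: the cross-section at z = 11.9 is a subset of the cross-section at z = 0.5.

entirely on top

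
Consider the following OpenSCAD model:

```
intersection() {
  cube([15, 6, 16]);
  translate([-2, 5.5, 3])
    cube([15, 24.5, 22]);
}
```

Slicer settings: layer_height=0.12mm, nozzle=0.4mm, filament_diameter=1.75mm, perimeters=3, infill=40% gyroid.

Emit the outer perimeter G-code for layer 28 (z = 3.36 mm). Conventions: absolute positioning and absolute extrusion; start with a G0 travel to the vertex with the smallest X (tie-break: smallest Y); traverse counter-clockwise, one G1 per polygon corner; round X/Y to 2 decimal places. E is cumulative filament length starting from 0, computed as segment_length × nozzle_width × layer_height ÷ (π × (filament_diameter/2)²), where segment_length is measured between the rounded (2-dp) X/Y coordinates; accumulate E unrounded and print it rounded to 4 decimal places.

G0 X0.00 Y5.50 Z3.36
G1 X13.00 Y5.50 E0.2594
G1 X13.00 Y6.00 E0.2694
G1 X0.00 Y6.00 E0.5288
G1 X0.00 Y5.50 E0.5388

At z = 3.36 mm: the cube (footprint 15×6) is included at this height; the cube at (-2, 5.5) is present — its section is the full 15×24.5 rectangle; After intersecting: the 15×24.5 cube at (-2, 5.5) partially overlaps the 15×6 cube; clipping to the common part keeps 6.50 mm² — 1 connected region. The outline is a single polygon with 4 vertices. Extrusion per mm of travel: 0.4 × 0.12 / (π × 0.875²) = 0.019956. Accumulating E over each segment gives final E = 0.5388.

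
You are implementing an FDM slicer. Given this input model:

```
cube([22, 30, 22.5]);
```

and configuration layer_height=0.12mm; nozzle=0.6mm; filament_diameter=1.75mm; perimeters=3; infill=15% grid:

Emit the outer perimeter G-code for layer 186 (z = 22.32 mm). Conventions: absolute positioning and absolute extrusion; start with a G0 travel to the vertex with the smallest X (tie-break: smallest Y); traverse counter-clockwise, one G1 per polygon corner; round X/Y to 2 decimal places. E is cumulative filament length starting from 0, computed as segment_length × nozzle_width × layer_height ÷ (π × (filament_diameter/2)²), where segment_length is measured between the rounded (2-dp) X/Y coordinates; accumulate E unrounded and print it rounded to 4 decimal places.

At z = 22.32 mm: the cube (footprint 22×30) is included at this height. The outline is a single polygon with 4 vertices. Extrusion per mm of travel: 0.6 × 0.12 / (π × 0.875²) = 0.029934. Accumulating E over each segment gives final E = 3.1131.

G0 X0.00 Y0.00 Z22.32
G1 X22.00 Y0.00 E0.6586
G1 X22.00 Y30.00 E1.5566
G1 X0.00 Y30.00 E2.2151
G1 X0.00 Y0.00 E3.1131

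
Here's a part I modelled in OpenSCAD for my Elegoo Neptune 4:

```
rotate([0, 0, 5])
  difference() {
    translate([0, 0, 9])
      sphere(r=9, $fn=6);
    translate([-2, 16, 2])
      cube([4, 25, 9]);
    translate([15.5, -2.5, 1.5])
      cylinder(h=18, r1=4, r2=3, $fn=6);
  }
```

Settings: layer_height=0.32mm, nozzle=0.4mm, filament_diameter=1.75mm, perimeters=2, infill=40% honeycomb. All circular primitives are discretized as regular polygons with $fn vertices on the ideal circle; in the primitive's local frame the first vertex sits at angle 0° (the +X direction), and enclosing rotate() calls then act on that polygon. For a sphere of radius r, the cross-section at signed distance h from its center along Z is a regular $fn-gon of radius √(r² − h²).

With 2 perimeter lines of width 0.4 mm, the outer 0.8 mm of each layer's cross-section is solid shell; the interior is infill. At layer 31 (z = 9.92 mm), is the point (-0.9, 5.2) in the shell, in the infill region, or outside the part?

infill

At z = 9.92 mm: the r=9 sphere contributes a regular 6-gon of circumradius √(9²−0.92²) = 8.953; the cube at (-2, 16) (footprint 4×25) is included at this height; the cone at (15.5, -2.5): at t=0.468 of its height the radius interpolates to r₁+(r₂−r₁)t = 3.532, giving a regular 6-gon of that circumradius; Taking the first minus the rest: starting from the r=9 sphere, the 4×25 cube at (-2, 16) misses the remaining region (no effect); the cone at (15.5, -2.5) misses the remaining region (no effect) — 1 connected region; (whole slice rotated 5° about Z — lengths, areas and connectivity unchanged). Overall, the cross-section is a single solid region. Undo the 5° rotation: the query point maps to (-0.443, 5.259) in the un-rotated model frame. The nearest boundary edge runs (-4.48, 7.75)→(4.48, 7.75); distance from the point to it = 2.49 mm. The point is inside the cross-section and 2.49 mm from the nearest boundary — more than the 0.8 mm shell width (2 × 0.4), so it's in the infill interior.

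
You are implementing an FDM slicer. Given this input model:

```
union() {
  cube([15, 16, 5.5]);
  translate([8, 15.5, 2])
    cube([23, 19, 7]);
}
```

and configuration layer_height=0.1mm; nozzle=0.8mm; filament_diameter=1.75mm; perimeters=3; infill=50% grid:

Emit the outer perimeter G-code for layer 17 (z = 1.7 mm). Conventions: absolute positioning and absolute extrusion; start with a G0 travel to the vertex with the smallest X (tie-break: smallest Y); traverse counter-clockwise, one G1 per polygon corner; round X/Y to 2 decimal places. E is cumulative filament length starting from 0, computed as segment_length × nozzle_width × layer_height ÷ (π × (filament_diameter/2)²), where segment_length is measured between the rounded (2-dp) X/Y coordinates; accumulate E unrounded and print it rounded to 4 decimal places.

G0 X0.00 Y0.00 Z1.70
G1 X15.00 Y0.00 E0.4989
G1 X15.00 Y16.00 E1.0311
G1 X0.00 Y16.00 E1.5300
G1 X0.00 Y0.00 E2.0621

At z = 1.7 mm: the cube (footprint 15×16) is included at this height; the cube at (8, 15.5) does not reach this height (z outside [2, 9]); Taking the union: only the 15×16 cube is present, so the union is just that shape — 1 connected region. The outline is a single polygon with 4 vertices. Extrusion per mm of travel: 0.8 × 0.1 / (π × 0.875²) = 0.033260. Accumulating E over each segment gives final E = 2.0621.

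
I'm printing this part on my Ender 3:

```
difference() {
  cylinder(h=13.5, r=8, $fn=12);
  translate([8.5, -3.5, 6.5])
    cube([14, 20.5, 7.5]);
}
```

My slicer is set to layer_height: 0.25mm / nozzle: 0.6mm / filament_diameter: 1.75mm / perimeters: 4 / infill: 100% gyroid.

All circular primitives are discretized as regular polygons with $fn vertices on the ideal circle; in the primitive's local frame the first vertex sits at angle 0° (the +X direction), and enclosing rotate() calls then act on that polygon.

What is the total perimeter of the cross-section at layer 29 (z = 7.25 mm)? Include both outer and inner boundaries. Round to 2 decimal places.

At z = 7.25 mm: the r=8 cylinder contributes a regular 12-gon of circumradius 8 (perimeter = 2·12·8.000·sin(180°/12) = 49.69 mm); the cube at (8.5, -3.5) (footprint 14×20.5) is included at this height (perimeter 69.00 mm); Taking the first minus the rest: starting from the r=8 cylinder, the 14×20.5 cube at (8.5, -3.5) misses the remaining region (no effect) — boundary = 49.69 mm. Overall, the cross-section is a single solid region. Total boundary length (outer) = 49.69 mm.

49.69 mm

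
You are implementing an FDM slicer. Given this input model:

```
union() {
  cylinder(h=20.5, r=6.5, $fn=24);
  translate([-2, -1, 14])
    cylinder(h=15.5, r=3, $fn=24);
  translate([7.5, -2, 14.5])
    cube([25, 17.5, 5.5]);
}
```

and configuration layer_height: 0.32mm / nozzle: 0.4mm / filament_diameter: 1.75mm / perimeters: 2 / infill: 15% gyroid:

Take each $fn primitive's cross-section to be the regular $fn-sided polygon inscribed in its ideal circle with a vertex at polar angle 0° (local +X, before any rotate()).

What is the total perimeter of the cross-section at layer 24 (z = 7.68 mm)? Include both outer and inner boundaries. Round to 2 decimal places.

40.72 mm

At z = 7.68 mm: the r=6.5 cylinder contributes a regular 24-gon of circumradius 6.5 (perimeter = 2·24·6.500·sin(180°/24) = 40.72 mm); the cylinder at (-2, -1) is not intersected at this z (z outside [14, 29.5]); the cube at (7.5, -2) is absent (z outside [14.5, 20]); Combining (union): only the r=6.5 cylinder is present, so the union is just that shape — boundary = 40.72 mm. Overall, the cross-section is a single solid region. Total boundary length (outer) = 40.72 mm.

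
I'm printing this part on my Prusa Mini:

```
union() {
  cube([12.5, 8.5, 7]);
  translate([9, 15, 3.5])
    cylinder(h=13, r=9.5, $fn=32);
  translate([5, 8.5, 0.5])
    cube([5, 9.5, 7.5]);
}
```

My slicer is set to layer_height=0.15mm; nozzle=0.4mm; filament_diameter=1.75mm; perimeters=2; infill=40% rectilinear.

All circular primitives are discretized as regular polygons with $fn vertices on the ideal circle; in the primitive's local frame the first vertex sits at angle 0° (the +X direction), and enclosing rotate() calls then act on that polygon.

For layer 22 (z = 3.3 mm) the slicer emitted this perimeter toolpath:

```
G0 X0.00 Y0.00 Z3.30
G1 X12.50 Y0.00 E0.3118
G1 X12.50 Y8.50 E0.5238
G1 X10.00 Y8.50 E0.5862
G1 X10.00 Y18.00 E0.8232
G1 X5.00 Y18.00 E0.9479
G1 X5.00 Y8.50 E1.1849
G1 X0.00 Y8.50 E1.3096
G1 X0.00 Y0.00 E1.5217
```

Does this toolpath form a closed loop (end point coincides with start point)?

Start point (G0): (0.00, 0.00). End point (last G1): the path returns to the start — closed.

yes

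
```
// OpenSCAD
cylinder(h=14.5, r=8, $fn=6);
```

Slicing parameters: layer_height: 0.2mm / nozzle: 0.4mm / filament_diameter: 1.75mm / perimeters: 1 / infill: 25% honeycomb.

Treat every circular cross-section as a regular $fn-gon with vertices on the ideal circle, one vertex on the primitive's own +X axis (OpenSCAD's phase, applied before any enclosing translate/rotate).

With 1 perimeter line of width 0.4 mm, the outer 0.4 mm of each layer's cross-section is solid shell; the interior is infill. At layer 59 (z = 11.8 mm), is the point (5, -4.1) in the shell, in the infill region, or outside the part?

infill

At z = 11.8 mm: the r=8 cylinder contributes a regular 6-gon of circumradius 8. Overall, the cross-section is a single solid region. The nearest boundary edge runs (4.00, -6.93)→(8.00, 0.00); distance from the point to it = 0.55 mm. The point is inside the cross-section and 0.55 mm from the nearest boundary — more than the 0.4 mm shell width (1 × 0.4), so it's in the infill interior.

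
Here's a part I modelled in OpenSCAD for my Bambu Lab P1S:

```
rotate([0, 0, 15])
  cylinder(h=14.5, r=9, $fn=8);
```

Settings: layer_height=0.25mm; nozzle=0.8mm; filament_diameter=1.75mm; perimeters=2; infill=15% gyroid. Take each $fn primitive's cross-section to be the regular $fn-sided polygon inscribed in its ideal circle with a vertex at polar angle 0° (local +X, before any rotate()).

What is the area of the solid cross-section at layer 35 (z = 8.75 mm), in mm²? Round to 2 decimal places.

229.10 mm²

At z = 8.75 mm: the r=9 cylinder gives a regular 8-gon of circumradius 9 (constant along its height) (area = (8/2)·9.000²·sin(360°/8) = 229.10 mm²); (whole slice rotated 15° about Z — lengths, areas and connectivity unchanged). Overall, the cross-section is a single solid region. Net area = 229.10 mm².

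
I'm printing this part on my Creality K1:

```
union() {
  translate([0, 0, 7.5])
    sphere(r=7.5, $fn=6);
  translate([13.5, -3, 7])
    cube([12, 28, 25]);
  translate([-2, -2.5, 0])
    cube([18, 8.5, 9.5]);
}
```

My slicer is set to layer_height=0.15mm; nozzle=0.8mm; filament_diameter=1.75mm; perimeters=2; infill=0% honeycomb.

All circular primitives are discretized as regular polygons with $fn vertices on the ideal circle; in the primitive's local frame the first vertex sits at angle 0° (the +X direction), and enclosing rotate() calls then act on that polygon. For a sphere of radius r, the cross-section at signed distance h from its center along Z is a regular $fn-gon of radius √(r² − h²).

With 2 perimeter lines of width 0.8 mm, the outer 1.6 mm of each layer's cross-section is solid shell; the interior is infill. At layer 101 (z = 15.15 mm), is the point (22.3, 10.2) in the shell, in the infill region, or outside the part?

infill

At z = 15.15 mm: the sphere is not intersected at this z (|z−center|=7.650 > r=7.5); the cube at (13.5, -3) (footprint 12×28) is included at this height; the cube at (-2, -2.5) is not intersected at this z (z outside [0, 9.5]); Taking the union: only the 12×28 cube at (13.5, -3) is present, so the union is just that shape — 1 connected region. Overall, the cross-section is a single solid region. The nearest boundary edge runs (25.50, -3.00)→(25.50, 25.00); distance from the point to it = 3.20 mm. The point is inside the cross-section and 3.20 mm from the nearest boundary — more than the 1.6 mm shell width (2 × 0.8), so it's in the infill interior.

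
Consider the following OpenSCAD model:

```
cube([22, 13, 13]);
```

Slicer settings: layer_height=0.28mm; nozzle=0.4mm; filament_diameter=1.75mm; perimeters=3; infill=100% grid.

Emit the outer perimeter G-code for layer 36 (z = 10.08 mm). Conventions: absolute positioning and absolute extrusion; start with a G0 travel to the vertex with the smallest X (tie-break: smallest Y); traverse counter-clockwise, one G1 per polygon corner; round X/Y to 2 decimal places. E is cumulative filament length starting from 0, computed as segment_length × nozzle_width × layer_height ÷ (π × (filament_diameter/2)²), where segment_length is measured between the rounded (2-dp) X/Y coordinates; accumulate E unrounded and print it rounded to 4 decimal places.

At z = 10.08 mm: the 22×13 cube contributes its full rectangle. The outline is a single polygon with 4 vertices. Extrusion per mm of travel: 0.4 × 0.28 / (π × 0.875²) = 0.046564. Accumulating E over each segment gives final E = 3.2595.

G0 X0.00 Y0.00 Z10.08
G1 X22.00 Y0.00 E1.0244
G1 X22.00 Y13.00 E1.6297
G1 X0.00 Y13.00 E2.6542
G1 X0.00 Y0.00 E3.2595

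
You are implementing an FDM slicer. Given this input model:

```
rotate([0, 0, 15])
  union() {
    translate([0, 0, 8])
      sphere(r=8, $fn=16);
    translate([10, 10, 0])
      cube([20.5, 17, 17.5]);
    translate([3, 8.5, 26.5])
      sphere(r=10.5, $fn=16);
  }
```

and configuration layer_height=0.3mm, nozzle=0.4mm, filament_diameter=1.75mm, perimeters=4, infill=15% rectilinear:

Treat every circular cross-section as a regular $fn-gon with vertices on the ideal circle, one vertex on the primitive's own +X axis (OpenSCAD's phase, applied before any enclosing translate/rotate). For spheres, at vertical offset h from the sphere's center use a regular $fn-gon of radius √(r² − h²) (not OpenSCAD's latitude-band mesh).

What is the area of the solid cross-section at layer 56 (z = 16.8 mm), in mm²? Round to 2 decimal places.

397.97 mm²

At z = 16.8 mm: the sphere is absent (|z−center|=8.800 > r=8); the cube at (10, 10) is present — its section is the full 20.5×17 rectangle (area 348.50 mm²); the sphere at (3, 8.5): section is a regular 16-gon, circumradius = √(r²−h²) = √(10.5²−9.7²) = 4.020 (area = (16/2)·4.020²·sin(360°/16) = 49.47 mm²); Combining (union): the 2 present regions are separate (no shared area or edge), so areas and boundary lengths simply add and each stays a separate island — area = 397.97 mm²; (rotated 15° about Z; rotation is an isometry so areas/perimeters/island counts are preserved). Overall, the cross-section has 2 separate islands. Net area = 397.97 mm².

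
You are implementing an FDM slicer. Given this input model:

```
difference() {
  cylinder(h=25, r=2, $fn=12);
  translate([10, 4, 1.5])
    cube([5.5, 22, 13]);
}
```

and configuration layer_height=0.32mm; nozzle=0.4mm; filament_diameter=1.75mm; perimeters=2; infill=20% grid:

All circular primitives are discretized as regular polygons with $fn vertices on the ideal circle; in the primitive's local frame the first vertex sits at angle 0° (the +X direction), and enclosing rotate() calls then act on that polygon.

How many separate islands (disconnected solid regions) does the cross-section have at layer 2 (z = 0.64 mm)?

At z = 0.64 mm: the cylinder: section is a regular 12-gon, circumradius r=2; the cube at (10, 4) is not intersected at this z (z outside [1.5, 14.5]); After the difference (first − rest): none of the subtracted shapes is present at this height, so the r=2 cylinder is unchanged — 1 connected region. Overall, the cross-section is a single solid region. Island count = 1.

1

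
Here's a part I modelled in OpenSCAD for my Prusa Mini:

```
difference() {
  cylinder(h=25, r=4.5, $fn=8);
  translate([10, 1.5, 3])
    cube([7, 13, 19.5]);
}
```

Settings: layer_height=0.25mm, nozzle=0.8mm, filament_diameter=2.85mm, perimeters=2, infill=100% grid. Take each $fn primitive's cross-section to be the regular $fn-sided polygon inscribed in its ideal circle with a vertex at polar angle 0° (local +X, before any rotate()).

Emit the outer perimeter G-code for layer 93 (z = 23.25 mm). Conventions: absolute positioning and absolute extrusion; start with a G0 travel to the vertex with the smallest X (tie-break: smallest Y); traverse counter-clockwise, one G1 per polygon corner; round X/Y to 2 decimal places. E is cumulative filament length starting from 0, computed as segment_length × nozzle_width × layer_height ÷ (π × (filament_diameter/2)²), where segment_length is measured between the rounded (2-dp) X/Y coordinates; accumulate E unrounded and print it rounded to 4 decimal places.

At z = 23.25 mm: the r=4.5 cylinder gives a regular 8-gon of circumradius 4.5 (constant along its height); the cube at (10, 1.5) does not reach this height (z outside [3, 22.5]); Taking the first minus the rest: none of the subtracted shapes is present at this height, so the r=4.5 cylinder is unchanged — 1 connected region. The outline is a single polygon with 8 vertices. Extrusion per mm of travel: 0.8 × 0.25 / (π × 1.425²) = 0.031351. Accumulating E over each segment gives final E = 0.8636.

G0 X-4.50 Y0.00 Z23.25
G1 X-3.18 Y-3.18 E0.1079
G1 X0.00 Y-4.50 E0.2159
G1 X3.18 Y-3.18 E0.3238
G1 X4.50 Y0.00 E0.4318
G1 X3.18 Y3.18 E0.5397
G1 X0.00 Y4.50 E0.6477
G1 X-3.18 Y3.18 E0.7556
G1 X-4.50 Y0.00 E0.8636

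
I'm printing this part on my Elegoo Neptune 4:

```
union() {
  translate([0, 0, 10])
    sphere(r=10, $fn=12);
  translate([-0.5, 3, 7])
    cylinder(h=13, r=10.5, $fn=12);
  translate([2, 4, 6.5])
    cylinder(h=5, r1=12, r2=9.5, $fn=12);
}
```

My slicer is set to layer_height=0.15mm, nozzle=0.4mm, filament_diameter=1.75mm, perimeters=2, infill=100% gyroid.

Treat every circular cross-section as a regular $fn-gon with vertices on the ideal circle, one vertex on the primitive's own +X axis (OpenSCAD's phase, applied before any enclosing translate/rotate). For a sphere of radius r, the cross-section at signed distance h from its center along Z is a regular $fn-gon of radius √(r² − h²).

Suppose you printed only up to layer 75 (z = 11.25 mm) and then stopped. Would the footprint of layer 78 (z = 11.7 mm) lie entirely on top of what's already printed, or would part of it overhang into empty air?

entirely on top

Compare the two slices. At z = 11.25: the r=10 sphere slices to a regular 12-gon of circumradius 9.922 (√(r²−h²) with h=1.25 from center) (area = (12/2)·9.922²·sin(360°/12) = 295.31 mm²); the r=10.5 cylinder at (-0.5, 3) contributes a regular 12-gon of circumradius 10.5 (area = (12/2)·10.500²·sin(360°/12) = 330.75 mm²); the cone at (2, 4): at t=0.950 of its height the radius interpolates to r₁+(r₂−r₁)t = 9.625, giving a regular 12-gon of that circumradius (area = (12/2)·9.625²·sin(360°/12) = 277.92 mm²); Taking the union: the regions partially overlap — summed areas 903.98 mm² minus the doubly-counted overlap 502.55 mm² gives 401.43 mm² — area = 401.43 mm². At z = 11.7: the r=10 sphere slices to a regular 12-gon of circumradius 9.854 (√(r²−h²) with h=1.7 from center) (area = (12/2)·9.854²·sin(360°/12) = 291.33 mm²); the r=10.5 cylinder at (-0.5, 3) gives a regular 12-gon of circumradius 10.5 (constant along its height) (area = (12/2)·10.500²·sin(360°/12) = 330.75 mm²); the cone at (2, 4) is not intersected at this z (z outside [6.5, 11.5]); Taking the union: the regions partially overlap — summed areas 622.08 mm² minus the doubly-counted overlap 249.20 mm² gives 372.88 mm² — area = 372.88 mm². Checking containment: the cross-section at z = 11.7 is a subset of the cross-section at z = 11.25.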